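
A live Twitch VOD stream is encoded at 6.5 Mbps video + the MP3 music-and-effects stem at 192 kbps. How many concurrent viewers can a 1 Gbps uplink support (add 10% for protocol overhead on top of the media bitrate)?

Audio: 192 kbps = 0.192 Mbps.
Per-viewer media rate: 6.692 Mbps.
On the wire with 10% overhead: 7.361 Mbps.
1 Gbps = 1,000 Mbps; 1,000 / 7.361 = 135.85 → 135 viewers.

135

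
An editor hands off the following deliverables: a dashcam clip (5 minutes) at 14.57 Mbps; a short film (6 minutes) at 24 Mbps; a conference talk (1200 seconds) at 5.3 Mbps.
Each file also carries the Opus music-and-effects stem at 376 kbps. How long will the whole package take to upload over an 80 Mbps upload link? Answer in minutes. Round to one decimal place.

4.2 minutes

Audio: 376 kbps = 0.376 Mbps.
dashcam clip: 14.946 Mbps × 300 s = 4483.8 Mb
short film: 24.376 Mbps × 360 s = 8775.4 Mb
conference talk: 5.676 Mbps × 1200 s = 6811.2 Mb
Total: 20070.4 Mb = 2508.8 MB.
At 80 Mbps: 20070.4 / 80 = 251 s ≈ 4.18 minutes.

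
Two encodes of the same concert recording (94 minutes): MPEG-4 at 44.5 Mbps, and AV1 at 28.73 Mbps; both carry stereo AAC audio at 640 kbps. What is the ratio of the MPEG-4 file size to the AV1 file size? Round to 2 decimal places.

94 min = 5640 s
Audio: 640 kbps = 0.640 Mbps.
MPEG-4: 45.140 Mbps × 5640 s = 254589.6 Mb = 29.638 GiB.
AV1: 29.370 Mbps × 5640 s = 165646.8 Mb = 19.284 GiB.
Ratio: 29.638 / 19.284 = 1.537.

1.54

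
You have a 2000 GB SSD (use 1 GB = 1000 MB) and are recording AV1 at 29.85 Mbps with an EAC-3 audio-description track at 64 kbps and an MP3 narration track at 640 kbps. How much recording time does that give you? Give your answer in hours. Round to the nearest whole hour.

Audio total: 64 + 640 = 704 kbps = 0.704 Mbps.
Total bitrate: 29.85 + 0.704 = 30.554 Mbps.
Capacity: 2000 GB = 16,000,000 Mb.
Recording time: 16,000,000 / 30.554 = 523,663 s ≈ 145 hours.

145 hours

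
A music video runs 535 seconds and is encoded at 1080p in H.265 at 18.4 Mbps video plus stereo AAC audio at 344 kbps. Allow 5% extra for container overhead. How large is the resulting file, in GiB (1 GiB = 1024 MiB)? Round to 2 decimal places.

1.23 GiB

Audio: 344 kbps = 0.344 Mbps.
Total bitrate: 18.4 + 0.344 = 18.744 Mbps.
Stream data: 18.744 Mbps × 535 s = 10028.0 Mb.
With 5% container overhead: ×1.05.
10,529 Mb = 1,316,180,250 bytes ÷ 1,073,741,824 = 1.226 GiB.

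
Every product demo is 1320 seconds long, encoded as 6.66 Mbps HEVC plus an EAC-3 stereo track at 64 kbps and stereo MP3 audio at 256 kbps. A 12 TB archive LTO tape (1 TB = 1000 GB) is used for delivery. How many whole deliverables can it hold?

10419

Audio total: 64 + 256 = 320 kbps = 0.320 Mbps.
Total bitrate: 6.980 Mbps.
Per item: 6.980 Mbps × 1320 s = 9,214 Mb = 1,152 MB.
Capacity: 12 TB = 96,000,000 Mb; 10419.38 items → 10419 complete.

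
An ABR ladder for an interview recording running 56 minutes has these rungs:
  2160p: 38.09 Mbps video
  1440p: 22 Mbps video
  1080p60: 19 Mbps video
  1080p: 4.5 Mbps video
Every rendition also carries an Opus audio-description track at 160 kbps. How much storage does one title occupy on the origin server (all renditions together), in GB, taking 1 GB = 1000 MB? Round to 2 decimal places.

56 min = 3360 s
Audio: 160 kbps = 0.160 Mbps.
Sum of rendition bitrates: (38.09+0.160) + (22+0.160) + (19+0.160) + (4.5+0.160) = 84.230 Mbps.
× 3360 s = 283,013 Mb = 35,377 MB = 35.38 GB.

35.38 GB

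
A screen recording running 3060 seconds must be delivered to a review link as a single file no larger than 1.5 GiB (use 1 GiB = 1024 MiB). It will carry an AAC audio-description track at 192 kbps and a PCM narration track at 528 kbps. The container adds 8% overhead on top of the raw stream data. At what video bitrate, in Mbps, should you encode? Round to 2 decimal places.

3.18 Mbps

Budget: 1.5 GiB = 12884.9 Mb.
Stream payload after overhead: 12884.9 / 1.08 = 11930.5 Mb.
Total bitrate budget: 11930.5 Mb / 3060 s = 3.899 Mbps.
Audio total: 192 + 528 = 720 kbps = 0.720 Mbps.
Video: 3.899 − 0.720 = 3.179 Mbps.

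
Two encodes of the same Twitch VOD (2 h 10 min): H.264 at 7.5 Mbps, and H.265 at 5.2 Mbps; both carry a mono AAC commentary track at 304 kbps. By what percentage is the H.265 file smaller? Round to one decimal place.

2 h 10 min = 130 min = 7800 s
Audio: 304 kbps = 0.304 Mbps.
H.264: 7.804 Mbps × 7800 s = 60871.2 Mb = 7.609 GB.
H.265: 5.504 Mbps × 7800 s = 42931.2 Mb = 5.366 GB.
Reduction: (1 − 5.366/7.609) × 100 = 29.47%.

29.5%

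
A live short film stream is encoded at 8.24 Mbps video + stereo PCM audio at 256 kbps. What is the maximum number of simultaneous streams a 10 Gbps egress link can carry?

Audio: 256 kbps = 0.256 Mbps.
Per-viewer media rate: 8.496 Mbps.
10 Gbps = 10,000 Mbps; 10,000 / 8.496 = 1177.02 → 1177 viewers.

1177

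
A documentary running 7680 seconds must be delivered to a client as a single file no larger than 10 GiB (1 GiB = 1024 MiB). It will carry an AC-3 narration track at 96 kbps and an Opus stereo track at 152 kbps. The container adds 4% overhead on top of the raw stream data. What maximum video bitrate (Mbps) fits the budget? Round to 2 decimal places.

Budget: 10 GiB = 85899.3 Mb.
Stream payload after overhead: 85899.3 / 1.04 = 82595.5 Mb.
Total bitrate budget: 82595.5 Mb / 7680 s = 10.755 Mbps.
Audio total: 96 + 152 = 248 kbps = 0.248 Mbps.
Video: 10.755 − 0.248 = 10.507 Mbps.

10.51 Mbps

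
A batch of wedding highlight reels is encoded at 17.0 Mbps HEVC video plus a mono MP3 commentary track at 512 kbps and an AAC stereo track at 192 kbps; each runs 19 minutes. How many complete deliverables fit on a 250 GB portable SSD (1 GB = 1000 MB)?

19 min = 1140 s
Audio total: 512 + 192 = 704 kbps = 0.704 Mbps.
Total bitrate: 17.704 Mbps.
Per item: 17.704 Mbps × 1140 s = 20,183 Mb = 2,523 MB.
Capacity: 250 GB = 2,000,000 Mb; 99.10 items → 99 complete.

99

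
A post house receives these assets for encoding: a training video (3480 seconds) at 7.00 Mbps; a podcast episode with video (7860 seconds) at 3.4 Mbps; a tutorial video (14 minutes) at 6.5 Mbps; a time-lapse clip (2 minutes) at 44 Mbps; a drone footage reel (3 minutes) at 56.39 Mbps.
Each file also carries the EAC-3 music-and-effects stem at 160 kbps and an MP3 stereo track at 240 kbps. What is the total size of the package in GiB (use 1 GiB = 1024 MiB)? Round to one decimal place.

9.0 GiB

Audio total: 160 + 240 = 400 kbps = 0.400 Mbps.
training video: 7.400 Mbps × 3480 s = 25752.0 Mb
podcast episode with video: 3.800 Mbps × 7860 s = 29868.0 Mb
tutorial video: 6.900 Mbps × 840 s = 5796.0 Mb
time-lapse clip: 44.400 Mbps × 120 s = 5328.0 Mb
drone footage reel: 56.790 Mbps × 180 s = 10222.2 Mb
Total: 76966.2 Mb = 9620.8 MB.
= 8.960 GiB.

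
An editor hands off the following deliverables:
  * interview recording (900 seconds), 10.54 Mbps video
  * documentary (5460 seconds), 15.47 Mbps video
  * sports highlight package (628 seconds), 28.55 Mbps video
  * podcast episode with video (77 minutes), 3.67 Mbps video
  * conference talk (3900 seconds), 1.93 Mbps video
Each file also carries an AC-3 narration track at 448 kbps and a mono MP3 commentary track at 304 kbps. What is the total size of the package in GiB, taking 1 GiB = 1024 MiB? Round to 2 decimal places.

17.23 GiB

Audio total: 448 + 304 = 752 kbps = 0.752 Mbps.
interview recording: 11.292 Mbps × 900 s = 10162.8 Mb
documentary: 16.222 Mbps × 5460 s = 88572.1 Mb
sports highlight package: 29.302 Mbps × 628 s = 18401.7 Mb
podcast episode with video: 4.422 Mbps × 4620 s = 20429.6 Mb
conference talk: 2.682 Mbps × 3900 s = 10459.8 Mb
Total: 148026.0 Mb = 18503.3 MB.
= 17.23 GiB.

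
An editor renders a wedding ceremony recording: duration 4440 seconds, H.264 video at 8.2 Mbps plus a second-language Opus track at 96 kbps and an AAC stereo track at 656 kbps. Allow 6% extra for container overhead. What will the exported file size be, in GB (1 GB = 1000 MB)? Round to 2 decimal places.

5.27 GB

Audio total: 96 + 656 = 752 kbps = 0.752 Mbps.
Total bitrate: 8.2 + 0.752 = 8.952 Mbps.
Stream data: 8.952 Mbps × 4440 s = 39746.9 Mb.
With 6% container overhead: ×1.06.
42,132 Mb ÷ 8 = 5,266 MB → 5.266 GB.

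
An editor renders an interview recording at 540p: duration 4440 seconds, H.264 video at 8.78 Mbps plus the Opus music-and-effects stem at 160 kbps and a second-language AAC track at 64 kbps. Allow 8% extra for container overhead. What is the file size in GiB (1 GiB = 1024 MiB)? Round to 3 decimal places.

Audio total: 160 + 64 = 224 kbps = 0.224 Mbps.
Total bitrate: 8.78 + 0.224 = 9.004 Mbps.
Stream data: 9.004 Mbps × 4440 s = 39977.8 Mb.
With 8% container overhead: ×1.08.
43,176 Mb = 5,396,997,600 bytes ÷ 1,073,741,824 = 5.026 GiB.

5.026 GiB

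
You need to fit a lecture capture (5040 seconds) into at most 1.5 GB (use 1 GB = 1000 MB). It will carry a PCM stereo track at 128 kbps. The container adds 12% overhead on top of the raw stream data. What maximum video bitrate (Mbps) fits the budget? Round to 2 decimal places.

Budget: 1.5 GB = 12000.0 Mb.
Stream payload after overhead: 12000.0 / 1.12 = 10714.3 Mb.
Total bitrate budget: 10714.3 Mb / 5040 s = 2.126 Mbps.
Audio: 128 kbps = 0.128 Mbps.
Video: 2.126 − 0.128 = 1.998 Mbps.

2.00 Mbps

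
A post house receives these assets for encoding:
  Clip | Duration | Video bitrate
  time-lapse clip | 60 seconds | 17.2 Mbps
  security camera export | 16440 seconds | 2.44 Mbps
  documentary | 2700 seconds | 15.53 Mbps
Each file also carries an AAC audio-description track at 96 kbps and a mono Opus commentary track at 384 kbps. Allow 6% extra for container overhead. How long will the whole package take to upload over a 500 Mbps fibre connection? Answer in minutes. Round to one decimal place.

Audio total: 96 + 384 = 480 kbps = 0.480 Mbps.
time-lapse clip: 17.680 Mbps × 60 s × 1.06 = 1124.4 Mb
security camera export: 2.920 Mbps × 16440 s × 1.06 = 50885.1 Mb
documentary: 16.010 Mbps × 2700 s × 1.06 = 45820.6 Mb
Total: 97830.2 Mb = 12228.8 MB.
At 500 Mbps: 97830.2 / 500 = 196 s ≈ 3.26 minutes.

3.3 minutes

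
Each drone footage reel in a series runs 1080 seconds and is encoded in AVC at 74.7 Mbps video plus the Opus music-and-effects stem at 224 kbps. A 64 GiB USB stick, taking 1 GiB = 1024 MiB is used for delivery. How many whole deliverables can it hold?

Audio: 224 kbps = 0.224 Mbps.
Total bitrate: 74.924 Mbps.
Per item: 74.924 Mbps × 1080 s = 80,918 Mb = 10,115 MB.
Capacity: 64 GiB = 549,756 Mb; 6.79 items → 6 complete.

6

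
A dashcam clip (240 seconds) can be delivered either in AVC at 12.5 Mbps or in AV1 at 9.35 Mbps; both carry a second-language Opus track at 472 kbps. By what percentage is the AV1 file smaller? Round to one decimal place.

Audio: 472 kbps = 0.472 Mbps.
AVC: 12.972 Mbps × 240 s = 3113.3 Mb = 389.160 MB.
AV1: 9.822 Mbps × 240 s = 2357.3 Mb = 294.660 MB.
Reduction: (1 − 294.660/389.160) × 100 = 24.28%.

24.3%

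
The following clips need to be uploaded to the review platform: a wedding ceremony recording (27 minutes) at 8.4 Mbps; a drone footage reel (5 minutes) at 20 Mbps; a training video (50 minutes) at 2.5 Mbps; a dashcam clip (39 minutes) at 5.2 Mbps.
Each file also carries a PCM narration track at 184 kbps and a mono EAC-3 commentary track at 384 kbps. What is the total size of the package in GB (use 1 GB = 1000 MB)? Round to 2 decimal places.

5.42 GB

Audio total: 184 + 384 = 568 kbps = 0.568 Mbps.
wedding ceremony recording: 8.968 Mbps × 1620 s = 14528.2 Mb
drone footage reel: 20.568 Mbps × 300 s = 6170.4 Mb
training video: 3.068 Mbps × 3000 s = 9204.0 Mb
dashcam clip: 5.768 Mbps × 2340 s = 13497.1 Mb
Total: 43399.7 Mb = 5425.0 MB.
= 5.425 GB.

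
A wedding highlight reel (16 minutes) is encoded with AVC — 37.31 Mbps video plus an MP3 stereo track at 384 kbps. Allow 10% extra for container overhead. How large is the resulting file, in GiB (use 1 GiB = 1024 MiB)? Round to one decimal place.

4.6 GiB

16 min = 960 s
Audio: 384 kbps = 0.384 Mbps.
Total bitrate: 37.31 + 0.384 = 37.694 Mbps.
Stream data: 37.694 Mbps × 960 s = 36186.2 Mb.
With 10% container overhead: ×1.10.
39,805 Mb = 4,975,608,000 bytes ÷ 1,073,741,824 = 4.634 GiB.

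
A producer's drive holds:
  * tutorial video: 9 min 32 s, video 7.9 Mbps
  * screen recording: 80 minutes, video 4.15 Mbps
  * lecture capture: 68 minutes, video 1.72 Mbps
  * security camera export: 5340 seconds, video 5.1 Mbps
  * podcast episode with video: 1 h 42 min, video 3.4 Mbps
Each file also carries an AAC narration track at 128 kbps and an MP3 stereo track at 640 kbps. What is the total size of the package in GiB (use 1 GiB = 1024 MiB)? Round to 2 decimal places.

11.12 GiB

Audio total: 128 + 640 = 768 kbps = 0.768 Mbps.
tutorial video: 8.668 Mbps × 572 s = 4958.1 Mb
screen recording: 4.918 Mbps × 4800 s = 23606.4 Mb
lecture capture: 2.488 Mbps × 4080 s = 10151.0 Mb
security camera export: 5.868 Mbps × 5340 s = 31335.1 Mb
podcast episode with video: 4.168 Mbps × 6120 s = 25508.2 Mb
Total: 95558.8 Mb = 11944.9 MB.
= 11.12 GiB.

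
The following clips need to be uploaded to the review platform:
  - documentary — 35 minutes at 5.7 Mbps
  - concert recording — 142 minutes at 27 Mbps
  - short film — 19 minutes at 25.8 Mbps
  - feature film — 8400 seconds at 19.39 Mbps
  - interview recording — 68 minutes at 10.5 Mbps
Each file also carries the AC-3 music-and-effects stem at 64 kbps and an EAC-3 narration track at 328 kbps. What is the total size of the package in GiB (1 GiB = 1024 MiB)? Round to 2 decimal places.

56.65 GiB

Audio total: 64 + 328 = 392 kbps = 0.392 Mbps.
documentary: 6.092 Mbps × 2100 s = 12793.2 Mb
concert recording: 27.392 Mbps × 8520 s = 233379.8 Mb
short film: 26.192 Mbps × 1140 s = 29858.9 Mb
feature film: 19.782 Mbps × 8400 s = 166168.8 Mb
interview recording: 10.892 Mbps × 4080 s = 44439.4 Mb
Total: 486640.1 Mb = 60830.0 MB.
= 56.65 GiB.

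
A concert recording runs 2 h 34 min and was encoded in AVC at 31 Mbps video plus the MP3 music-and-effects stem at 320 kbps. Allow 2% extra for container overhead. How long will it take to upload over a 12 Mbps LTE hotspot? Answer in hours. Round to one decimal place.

6.8 hours

2 h 34 min = 154 min = 9240 s
Audio: 320 kbps = 0.320 Mbps.
Total bitrate: 31.320 Mbps.
File: 31.320 Mbps × 9240 s = 289396.8 Mb.
With 2% container overhead: ×1.02. → 295184.7 Mb.
At 12 Mbps: 295184.7 / 12 = 24598.7 s ≈ 6.83 hours.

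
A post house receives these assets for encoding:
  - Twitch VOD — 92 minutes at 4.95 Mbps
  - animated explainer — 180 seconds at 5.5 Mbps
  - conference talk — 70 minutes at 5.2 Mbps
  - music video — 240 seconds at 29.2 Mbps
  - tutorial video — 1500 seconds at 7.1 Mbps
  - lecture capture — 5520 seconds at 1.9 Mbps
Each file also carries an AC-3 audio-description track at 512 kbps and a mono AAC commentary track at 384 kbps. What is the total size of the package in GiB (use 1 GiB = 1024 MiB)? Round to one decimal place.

Audio total: 512 + 384 = 896 kbps = 0.896 Mbps.
Twitch VOD: 5.846 Mbps × 5520 s = 32269.9 Mb
animated explainer: 6.396 Mbps × 180 s = 1151.3 Mb
conference talk: 6.096 Mbps × 4200 s = 25603.2 Mb
music video: 30.096 Mbps × 240 s = 7223.0 Mb
tutorial video: 7.996 Mbps × 1500 s = 11994.0 Mb
lecture capture: 2.796 Mbps × 5520 s = 15433.9 Mb
Total: 93675.4 Mb = 11709.4 MB.
= 10.91 GiB.

10.9 GiB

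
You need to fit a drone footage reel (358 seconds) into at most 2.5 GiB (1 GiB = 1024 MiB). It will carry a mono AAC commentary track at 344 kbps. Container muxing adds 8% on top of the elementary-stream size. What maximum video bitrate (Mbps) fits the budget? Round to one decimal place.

Budget: 2.5 GiB = 21474.8 Mb.
Stream payload after overhead: 21474.8 / 1.08 = 19884.1 Mb.
Total bitrate budget: 19884.1 Mb / 358 s = 55.542 Mbps.
Audio: 344 kbps = 0.344 Mbps.
Video: 55.542 − 0.344 = 55.198 Mbps.

55.2 Mbps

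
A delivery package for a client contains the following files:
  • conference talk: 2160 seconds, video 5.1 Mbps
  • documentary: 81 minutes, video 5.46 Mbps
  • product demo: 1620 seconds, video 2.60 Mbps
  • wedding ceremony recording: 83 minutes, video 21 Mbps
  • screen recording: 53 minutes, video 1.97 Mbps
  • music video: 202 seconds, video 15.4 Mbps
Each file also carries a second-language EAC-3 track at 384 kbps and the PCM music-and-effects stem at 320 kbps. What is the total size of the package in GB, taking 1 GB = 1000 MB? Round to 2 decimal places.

Audio total: 384 + 320 = 704 kbps = 0.704 Mbps.
conference talk: 5.804 Mbps × 2160 s = 12536.6 Mb
documentary: 6.164 Mbps × 4860 s = 29957.0 Mb
product demo: 3.304 Mbps × 1620 s = 5352.5 Mb
wedding ceremony recording: 21.704 Mbps × 4980 s = 108085.9 Mb
screen recording: 2.674 Mbps × 3180 s = 8503.3 Mb
music video: 16.104 Mbps × 202 s = 3253.0 Mb
Total: 167688.4 Mb = 20961.1 MB.
= 20.96 GB.

20.96 GB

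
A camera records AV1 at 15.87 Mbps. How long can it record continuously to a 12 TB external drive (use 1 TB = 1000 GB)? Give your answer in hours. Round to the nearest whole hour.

Capacity: 12 TB = 96,000,000 Mb.
Recording time: 96,000,000 / 15.870 = 6,049,149 s ≈ 1,680 hours.

1680 hours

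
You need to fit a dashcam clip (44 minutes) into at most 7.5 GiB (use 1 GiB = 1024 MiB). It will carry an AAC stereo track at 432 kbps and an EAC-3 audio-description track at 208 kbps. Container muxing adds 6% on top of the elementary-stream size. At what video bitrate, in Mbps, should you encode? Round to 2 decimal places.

22.38 Mbps

Budget: 7.5 GiB = 64424.5 Mb.
Stream payload after overhead: 64424.5 / 1.06 = 60777.8 Mb.
44 min = 2640 s
Total bitrate budget: 60777.8 Mb / 2640 s = 23.022 Mbps.
Audio total: 432 + 208 = 640 kbps = 0.640 Mbps.
Video: 23.022 − 0.640 = 22.382 Mbps.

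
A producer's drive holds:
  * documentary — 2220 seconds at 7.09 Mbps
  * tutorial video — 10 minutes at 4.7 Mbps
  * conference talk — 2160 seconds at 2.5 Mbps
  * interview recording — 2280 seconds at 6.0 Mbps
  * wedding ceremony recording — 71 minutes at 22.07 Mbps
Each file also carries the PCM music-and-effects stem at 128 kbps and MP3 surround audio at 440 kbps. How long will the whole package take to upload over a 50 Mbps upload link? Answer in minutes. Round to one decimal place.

Audio total: 128 + 440 = 568 kbps = 0.568 Mbps.
documentary: 7.658 Mbps × 2220 s = 17000.8 Mb
tutorial video: 5.268 Mbps × 600 s = 3160.8 Mb
conference talk: 3.068 Mbps × 2160 s = 6626.9 Mb
interview recording: 6.568 Mbps × 2280 s = 14975.0 Mb
wedding ceremony recording: 22.638 Mbps × 4260 s = 96437.9 Mb
Total: 138201.4 Mb = 17275.2 MB.
At 50 Mbps: 138201.4 / 50 = 2764 s ≈ 46.1 minutes.

46.1 minutes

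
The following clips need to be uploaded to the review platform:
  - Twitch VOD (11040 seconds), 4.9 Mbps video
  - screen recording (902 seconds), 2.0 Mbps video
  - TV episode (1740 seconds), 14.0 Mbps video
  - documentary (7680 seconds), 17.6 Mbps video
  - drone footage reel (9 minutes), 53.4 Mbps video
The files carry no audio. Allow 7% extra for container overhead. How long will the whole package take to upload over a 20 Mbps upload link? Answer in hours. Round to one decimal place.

3.6 hours

Twitch VOD: 4.900 Mbps × 11040 s × 1.07 = 57882.7 Mb
screen recording: 2.000 Mbps × 902 s × 1.07 = 1930.3 Mb
TV episode: 14.000 Mbps × 1740 s × 1.07 = 26065.2 Mb
documentary: 17.600 Mbps × 7680 s × 1.07 = 144629.8 Mb
drone footage reel: 53.400 Mbps × 540 s × 1.07 = 30854.5 Mb
Total: 261362.5 Mb = 32670.3 MB.
At 20 Mbps: 261362.5 / 20 = 13068 s ≈ 3.63 hours.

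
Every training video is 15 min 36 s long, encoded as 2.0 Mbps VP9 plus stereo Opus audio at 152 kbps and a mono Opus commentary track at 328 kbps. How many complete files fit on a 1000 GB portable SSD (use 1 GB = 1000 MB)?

3446

15 min 36 s = 936 s
Audio total: 152 + 328 = 480 kbps = 0.480 Mbps.
Total bitrate: 2.480 Mbps.
Per item: 2.480 Mbps × 936 s = 2,321 Mb = 290.2 MB.
Capacity: 1000 GB = 8,000,000 Mb; 3446.37 items → 3446 complete.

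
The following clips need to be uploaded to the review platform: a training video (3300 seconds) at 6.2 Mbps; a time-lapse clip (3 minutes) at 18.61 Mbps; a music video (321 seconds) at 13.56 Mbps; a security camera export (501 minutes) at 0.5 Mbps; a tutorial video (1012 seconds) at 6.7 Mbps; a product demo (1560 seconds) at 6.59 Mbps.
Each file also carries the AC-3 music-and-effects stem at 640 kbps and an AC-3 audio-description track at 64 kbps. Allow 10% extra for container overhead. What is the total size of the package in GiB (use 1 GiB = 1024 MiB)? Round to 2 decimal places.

Audio total: 640 + 64 = 704 kbps = 0.704 Mbps.
training video: 6.904 Mbps × 3300 s × 1.10 = 25061.5 Mb
time-lapse clip: 19.314 Mbps × 180 s × 1.10 = 3824.2 Mb
music video: 14.264 Mbps × 321 s × 1.10 = 5036.6 Mb
security camera export: 1.204 Mbps × 30060 s × 1.10 = 39811.5 Mb
tutorial video: 7.404 Mbps × 1012 s × 1.10 = 8242.1 Mb
product demo: 7.294 Mbps × 1560 s × 1.10 = 12516.5 Mb
Total: 94492.4 Mb = 11811.6 MB.
= 11.00 GiB.

11.00 GiB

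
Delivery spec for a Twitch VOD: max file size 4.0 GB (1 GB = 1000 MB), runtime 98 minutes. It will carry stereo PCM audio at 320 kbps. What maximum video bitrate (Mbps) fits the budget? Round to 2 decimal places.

5.12 Mbps

Budget: 4.0 GB = 32000.0 Mb.
98 min = 5880 s
Total bitrate budget: 32000.0 Mb / 5880 s = 5.442 Mbps.
Audio: 320 kbps = 0.320 Mbps.
Video: 5.442 − 0.320 = 5.122 Mbps.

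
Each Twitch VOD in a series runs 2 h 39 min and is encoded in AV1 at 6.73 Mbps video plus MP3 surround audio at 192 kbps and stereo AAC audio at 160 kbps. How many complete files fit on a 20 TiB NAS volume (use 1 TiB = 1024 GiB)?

2603

2 h 39 min = 159 min = 9540 s
Audio total: 192 + 160 = 352 kbps = 0.352 Mbps.
Total bitrate: 7.082 Mbps.
Per item: 7.082 Mbps × 9540 s = 67,562 Mb = 8,445 MB.
Capacity: 20 TiB = 175,921,860 Mb; 2603.85 items → 2603 complete.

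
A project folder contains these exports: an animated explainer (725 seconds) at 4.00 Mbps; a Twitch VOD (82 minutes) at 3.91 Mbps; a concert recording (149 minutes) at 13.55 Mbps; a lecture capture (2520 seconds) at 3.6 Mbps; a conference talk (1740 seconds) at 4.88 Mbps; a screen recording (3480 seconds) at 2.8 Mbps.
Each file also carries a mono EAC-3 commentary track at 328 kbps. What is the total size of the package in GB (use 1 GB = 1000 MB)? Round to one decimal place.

22.2 GB

Audio: 328 kbps = 0.328 Mbps.
animated explainer: 4.328 Mbps × 725 s = 3137.8 Mb
Twitch VOD: 4.238 Mbps × 4920 s = 20851.0 Mb
concert recording: 13.878 Mbps × 8940 s = 124069.3 Mb
lecture capture: 3.928 Mbps × 2520 s = 9898.6 Mb
conference talk: 5.208 Mbps × 1740 s = 9061.9 Mb
screen recording: 3.128 Mbps × 3480 s = 10885.4 Mb
Total: 177904.0 Mb = 22238.0 MB.
= 22.24 GB.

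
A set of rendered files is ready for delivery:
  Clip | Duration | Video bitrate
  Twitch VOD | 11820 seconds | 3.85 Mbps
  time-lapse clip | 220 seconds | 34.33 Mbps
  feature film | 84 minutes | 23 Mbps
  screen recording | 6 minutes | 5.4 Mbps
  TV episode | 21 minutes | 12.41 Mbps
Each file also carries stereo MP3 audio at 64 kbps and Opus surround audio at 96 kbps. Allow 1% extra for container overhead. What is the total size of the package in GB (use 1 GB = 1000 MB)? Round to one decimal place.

Audio total: 64 + 96 = 160 kbps = 0.160 Mbps.
Twitch VOD: 4.010 Mbps × 11820 s × 1.01 = 47872.2 Mb
time-lapse clip: 34.490 Mbps × 220 s × 1.01 = 7663.7 Mb
feature film: 23.160 Mbps × 5040 s × 1.01 = 117893.7 Mb
screen recording: 5.560 Mbps × 360 s × 1.01 = 2021.6 Mb
TV episode: 12.570 Mbps × 1260 s × 1.01 = 15996.6 Mb
Total: 191447.7 Mb = 23931.0 MB.
= 23.93 GB.

23.9 GB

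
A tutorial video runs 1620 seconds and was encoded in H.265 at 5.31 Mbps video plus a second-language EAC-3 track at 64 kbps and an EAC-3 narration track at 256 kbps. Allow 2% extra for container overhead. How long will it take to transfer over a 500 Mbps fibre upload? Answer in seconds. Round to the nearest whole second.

Audio total: 64 + 256 = 320 kbps = 0.320 Mbps.
Total bitrate: 5.630 Mbps.
File: 5.630 Mbps × 1620 s = 9120.6 Mb.
With 2% container overhead: ×1.02. → 9303.0 Mb.
At 500 Mbps: 9303.0 / 500 = 18.6 s ≈ 18.6 seconds.

19 seconds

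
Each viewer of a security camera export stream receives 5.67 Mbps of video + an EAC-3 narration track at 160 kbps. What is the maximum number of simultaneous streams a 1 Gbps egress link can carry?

Audio: 160 kbps = 0.160 Mbps.
Per-viewer media rate: 5.830 Mbps.
1 Gbps = 1,000 Mbps; 1,000 / 5.830 = 171.53 → 171 viewers.

171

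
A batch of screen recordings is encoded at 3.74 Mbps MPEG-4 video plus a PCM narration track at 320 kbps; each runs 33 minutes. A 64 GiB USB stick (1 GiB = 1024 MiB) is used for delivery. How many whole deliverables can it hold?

68

33 min = 1980 s
Audio: 320 kbps = 0.320 Mbps.
Total bitrate: 4.060 Mbps.
Per item: 4.060 Mbps × 1980 s = 8,039 Mb = 1,005 MB.
Capacity: 64 GiB = 549,756 Mb; 68.39 items → 68 complete.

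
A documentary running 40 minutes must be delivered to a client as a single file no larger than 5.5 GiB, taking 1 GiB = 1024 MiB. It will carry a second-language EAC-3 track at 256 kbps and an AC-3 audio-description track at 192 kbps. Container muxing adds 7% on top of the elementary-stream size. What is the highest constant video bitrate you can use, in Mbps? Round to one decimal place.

Budget: 5.5 GiB = 47244.6 Mb.
Stream payload after overhead: 47244.6 / 1.07 = 44153.9 Mb.
40 min = 2400 s
Total bitrate budget: 44153.9 Mb / 2400 s = 18.397 Mbps.
Audio total: 256 + 192 = 448 kbps = 0.448 Mbps.
Video: 18.397 − 0.448 = 17.949 Mbps.

17.9 Mbps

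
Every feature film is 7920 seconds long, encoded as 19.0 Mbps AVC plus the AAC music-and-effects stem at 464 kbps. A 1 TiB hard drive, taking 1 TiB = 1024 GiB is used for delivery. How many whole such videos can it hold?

57

Audio: 464 kbps = 0.464 Mbps.
Total bitrate: 19.464 Mbps.
Per item: 19.464 Mbps × 7920 s = 154,155 Mb = 19,269 MB.
Capacity: 1 TiB = 8,796,093 Mb; 57.06 items → 57 complete.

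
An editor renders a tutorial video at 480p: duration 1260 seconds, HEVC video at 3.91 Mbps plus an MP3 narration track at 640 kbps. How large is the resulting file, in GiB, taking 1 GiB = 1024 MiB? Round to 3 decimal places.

0.667 GiB

Audio: 640 kbps = 0.640 Mbps.
Total bitrate: 3.91 + 0.640 = 4.550 Mbps.
Stream data: 4.550 Mbps × 1260 s = 5733.0 Mb.
5,733 Mb = 716,625,000 bytes ÷ 1,073,741,824 = 0.6674 GiB.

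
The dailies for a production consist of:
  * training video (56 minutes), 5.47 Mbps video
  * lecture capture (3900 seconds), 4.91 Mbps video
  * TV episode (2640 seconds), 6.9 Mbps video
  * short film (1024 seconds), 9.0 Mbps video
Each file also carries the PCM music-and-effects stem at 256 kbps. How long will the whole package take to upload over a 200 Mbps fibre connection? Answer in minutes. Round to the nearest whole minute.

6 minutes

Audio: 256 kbps = 0.256 Mbps.
training video: 5.726 Mbps × 3360 s = 19239.4 Mb
lecture capture: 5.166 Mbps × 3900 s = 20147.4 Mb
TV episode: 7.156 Mbps × 2640 s = 18891.8 Mb
short film: 9.256 Mbps × 1024 s = 9478.1 Mb
Total: 67756.7 Mb = 8469.6 MB.
At 200 Mbps: 67756.7 / 200 = 339 s ≈ 5.65 minutes.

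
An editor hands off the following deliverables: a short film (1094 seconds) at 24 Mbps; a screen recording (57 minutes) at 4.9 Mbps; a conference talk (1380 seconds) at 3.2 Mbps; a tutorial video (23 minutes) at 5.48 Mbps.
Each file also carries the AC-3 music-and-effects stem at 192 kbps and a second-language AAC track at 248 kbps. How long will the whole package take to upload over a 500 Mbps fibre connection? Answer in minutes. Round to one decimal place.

1.9 minutes

Audio total: 192 + 248 = 440 kbps = 0.440 Mbps.
short film: 24.440 Mbps × 1094 s = 26737.4 Mb
screen recording: 5.340 Mbps × 3420 s = 18262.8 Mb
conference talk: 3.640 Mbps × 1380 s = 5023.2 Mb
tutorial video: 5.920 Mbps × 1380 s = 8169.6 Mb
Total: 58193.0 Mb = 7274.1 MB.
At 500 Mbps: 58193.0 / 500 = 116 s ≈ 1.94 minutes.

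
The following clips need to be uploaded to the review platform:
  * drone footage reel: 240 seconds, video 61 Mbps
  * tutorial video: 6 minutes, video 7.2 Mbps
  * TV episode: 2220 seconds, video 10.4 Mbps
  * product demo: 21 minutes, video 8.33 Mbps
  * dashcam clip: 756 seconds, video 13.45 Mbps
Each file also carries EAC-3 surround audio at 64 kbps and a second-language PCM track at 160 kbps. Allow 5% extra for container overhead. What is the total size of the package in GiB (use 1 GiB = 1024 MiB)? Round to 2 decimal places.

7.59 GiB

Audio total: 64 + 160 = 224 kbps = 0.224 Mbps.
drone footage reel: 61.224 Mbps × 240 s × 1.05 = 15428.4 Mb
tutorial video: 7.424 Mbps × 360 s × 1.05 = 2806.3 Mb
TV episode: 10.624 Mbps × 2220 s × 1.05 = 24764.5 Mb
product demo: 8.554 Mbps × 1260 s × 1.05 = 11316.9 Mb
dashcam clip: 13.674 Mbps × 756 s × 1.05 = 10854.4 Mb
Total: 65170.6 Mb = 8146.3 MB.
= 7.587 GiB.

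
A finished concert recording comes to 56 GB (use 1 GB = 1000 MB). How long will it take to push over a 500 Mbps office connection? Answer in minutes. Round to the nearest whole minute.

15 minutes

File: 56 GB = 448000.0 Mb.
At 500 Mbps: 448000.0 / 500 = 896.0 s ≈ 14.9 minutes.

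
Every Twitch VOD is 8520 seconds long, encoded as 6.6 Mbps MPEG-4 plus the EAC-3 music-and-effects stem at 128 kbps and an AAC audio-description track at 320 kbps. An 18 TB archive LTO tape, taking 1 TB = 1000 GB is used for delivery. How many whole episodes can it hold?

2398

Audio total: 128 + 320 = 448 kbps = 0.448 Mbps.
Total bitrate: 7.048 Mbps.
Per item: 7.048 Mbps × 8520 s = 60,049 Mb = 7,506 MB.
Capacity: 18 TB = 144,000,000 Mb; 2398.04 items → 2398 complete.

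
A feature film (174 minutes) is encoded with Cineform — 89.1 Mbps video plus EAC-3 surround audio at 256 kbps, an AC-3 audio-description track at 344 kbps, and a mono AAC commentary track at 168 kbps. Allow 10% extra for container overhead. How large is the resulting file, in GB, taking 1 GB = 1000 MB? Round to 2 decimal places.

174 min = 10440 s
Audio total: 256 + 344 + 168 = 768 kbps = 0.768 Mbps.
Total bitrate: 89.1 + 0.768 = 89.868 Mbps.
Stream data: 89.868 Mbps × 10440 s = 938221.9 Mb.
With 10% container overhead: ×1.10.
1,032,044 Mb ÷ 8 = 129,006 MB → 129.0 GB.

129.01 GB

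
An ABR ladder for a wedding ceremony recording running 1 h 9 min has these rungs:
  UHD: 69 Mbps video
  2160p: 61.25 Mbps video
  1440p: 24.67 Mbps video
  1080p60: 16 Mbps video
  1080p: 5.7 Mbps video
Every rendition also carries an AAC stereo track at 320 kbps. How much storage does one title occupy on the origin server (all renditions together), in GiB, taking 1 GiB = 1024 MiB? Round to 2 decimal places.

1 h 9 min = 69 min = 4140 s
Audio: 320 kbps = 0.320 Mbps.
Sum of rendition bitrates: (69+0.320) + (61.25+0.320) + (24.67+0.320) + (16+0.320) + (5.7+0.320) = 178.220 Mbps.
× 4140 s = 737,831 Mb = 92,229 MB = 85.89 GiB.

85.89 GiB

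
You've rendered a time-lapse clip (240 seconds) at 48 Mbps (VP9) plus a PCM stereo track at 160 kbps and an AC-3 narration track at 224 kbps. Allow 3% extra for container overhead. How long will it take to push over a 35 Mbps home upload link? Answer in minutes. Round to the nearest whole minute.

Audio total: 160 + 224 = 384 kbps = 0.384 Mbps.
Total bitrate: 48.384 Mbps.
File: 48.384 Mbps × 240 s = 11612.2 Mb.
With 3% container overhead: ×1.03. → 11960.5 Mb.
At 35 Mbps: 11960.5 / 35 = 341.7 s ≈ 5.7 minutes.

6 minutes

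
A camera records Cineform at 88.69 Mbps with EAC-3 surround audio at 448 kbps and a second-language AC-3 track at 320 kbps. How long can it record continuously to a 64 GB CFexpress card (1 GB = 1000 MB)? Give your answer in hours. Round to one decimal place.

1.6 hours

Audio total: 448 + 320 = 768 kbps = 0.768 Mbps.
Total bitrate: 88.69 + 0.768 = 89.458 Mbps.
Capacity: 64 GB = 512,000 Mb.
Recording time: 512,000 / 89.458 = 5,723 s ≈ 1.59 hours.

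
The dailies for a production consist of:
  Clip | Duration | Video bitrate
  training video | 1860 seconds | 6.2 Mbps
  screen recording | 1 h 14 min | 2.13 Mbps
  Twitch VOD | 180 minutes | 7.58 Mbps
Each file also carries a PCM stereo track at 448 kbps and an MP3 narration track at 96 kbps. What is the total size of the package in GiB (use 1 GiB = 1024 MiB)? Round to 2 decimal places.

13.06 GiB

Audio total: 448 + 96 = 544 kbps = 0.544 Mbps.
training video: 6.744 Mbps × 1860 s = 12543.8 Mb
screen recording: 2.674 Mbps × 4440 s = 11872.6 Mb
Twitch VOD: 8.124 Mbps × 10800 s = 87739.2 Mb
Total: 112155.6 Mb = 14019.5 MB.
= 13.06 GiB.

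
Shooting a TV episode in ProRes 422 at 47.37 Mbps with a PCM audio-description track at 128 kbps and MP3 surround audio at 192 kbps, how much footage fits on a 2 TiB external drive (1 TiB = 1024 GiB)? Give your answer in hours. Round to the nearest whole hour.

102 hours

Audio total: 128 + 192 = 320 kbps = 0.320 Mbps.
Total bitrate: 47.37 + 0.320 = 47.690 Mbps.
Capacity: 2 TiB = 17,592,186 Mb.
Recording time: 17,592,186 / 47.690 = 368,886 s ≈ 102 hours.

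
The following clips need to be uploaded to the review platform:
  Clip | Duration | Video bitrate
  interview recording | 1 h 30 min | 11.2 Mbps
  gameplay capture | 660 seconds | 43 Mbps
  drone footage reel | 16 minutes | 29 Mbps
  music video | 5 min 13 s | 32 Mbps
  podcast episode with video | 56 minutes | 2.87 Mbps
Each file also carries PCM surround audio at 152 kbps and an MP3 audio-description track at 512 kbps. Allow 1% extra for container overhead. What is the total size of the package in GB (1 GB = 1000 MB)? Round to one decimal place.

18.1 GB

Audio total: 152 + 512 = 664 kbps = 0.664 Mbps.
interview recording: 11.864 Mbps × 5400 s × 1.01 = 64706.3 Mb
gameplay capture: 43.664 Mbps × 660 s × 1.01 = 29106.4 Mb
drone footage reel: 29.664 Mbps × 960 s × 1.01 = 28762.2 Mb
music video: 32.664 Mbps × 313 s × 1.01 = 10326.1 Mb
podcast episode with video: 3.534 Mbps × 3360 s × 1.01 = 11993.0 Mb
Total: 144893.9 Mb = 18111.7 MB.
= 18.11 GB.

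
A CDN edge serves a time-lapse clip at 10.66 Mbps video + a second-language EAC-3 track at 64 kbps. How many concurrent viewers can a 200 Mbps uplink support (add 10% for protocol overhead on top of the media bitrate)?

16

Audio: 64 kbps = 0.064 Mbps.
Per-viewer media rate: 10.724 Mbps.
On the wire with 10% overhead: 11.796 Mbps.
200 Mbps = 200.0 Mbps; 200.0 / 11.796 = 16.95 → 16 viewers.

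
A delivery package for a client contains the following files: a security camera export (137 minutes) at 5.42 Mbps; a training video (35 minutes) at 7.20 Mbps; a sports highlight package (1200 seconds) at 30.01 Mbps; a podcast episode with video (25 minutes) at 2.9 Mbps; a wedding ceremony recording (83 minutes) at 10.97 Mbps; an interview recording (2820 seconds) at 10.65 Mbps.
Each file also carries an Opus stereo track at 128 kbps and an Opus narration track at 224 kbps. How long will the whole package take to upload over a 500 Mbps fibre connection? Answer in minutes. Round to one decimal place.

6.4 minutes

Audio total: 128 + 224 = 352 kbps = 0.352 Mbps.
security camera export: 5.772 Mbps × 8220 s = 47445.8 Mb
training video: 7.552 Mbps × 2100 s = 15859.2 Mb
sports highlight package: 30.362 Mbps × 1200 s = 36434.4 Mb
podcast episode with video: 3.252 Mbps × 1500 s = 4878.0 Mb
wedding ceremony recording: 11.322 Mbps × 4980 s = 56383.6 Mb
interview recording: 11.002 Mbps × 2820 s = 31025.6 Mb
Total: 192026.6 Mb = 24003.3 MB.
At 500 Mbps: 192026.6 / 500 = 384 s ≈ 6.4 minutes.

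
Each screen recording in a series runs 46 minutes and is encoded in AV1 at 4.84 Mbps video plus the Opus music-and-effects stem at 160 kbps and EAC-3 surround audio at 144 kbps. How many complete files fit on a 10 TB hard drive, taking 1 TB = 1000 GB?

5634

46 min = 2760 s
Audio total: 160 + 144 = 304 kbps = 0.304 Mbps.
Total bitrate: 5.144 Mbps.
Per item: 5.144 Mbps × 2760 s = 14,197 Mb = 1,775 MB.
Capacity: 10 TB = 80,000,000 Mb; 5634.82 items → 5634 complete.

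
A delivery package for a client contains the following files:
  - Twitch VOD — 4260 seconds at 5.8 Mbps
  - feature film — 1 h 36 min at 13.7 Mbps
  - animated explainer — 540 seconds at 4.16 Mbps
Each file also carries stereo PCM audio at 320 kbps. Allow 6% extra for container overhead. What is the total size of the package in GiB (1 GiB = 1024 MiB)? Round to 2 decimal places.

13.48 GiB

Audio: 320 kbps = 0.320 Mbps.
Twitch VOD: 6.120 Mbps × 4260 s × 1.06 = 27635.5 Mb
feature film: 14.020 Mbps × 5760 s × 1.06 = 85600.5 Mb
animated explainer: 4.480 Mbps × 540 s × 1.06 = 2564.4 Mb
Total: 115800.3 Mb = 14475.0 MB.
= 13.48 GiB.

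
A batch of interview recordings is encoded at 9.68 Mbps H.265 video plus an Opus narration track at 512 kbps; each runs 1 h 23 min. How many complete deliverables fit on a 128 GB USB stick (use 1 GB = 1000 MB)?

20

1 h 23 min = 83 min = 4980 s
Audio: 512 kbps = 0.512 Mbps.
Total bitrate: 10.192 Mbps.
Per item: 10.192 Mbps × 4980 s = 50,756 Mb = 6,345 MB.
Capacity: 128 GB = 1,024,000 Mb; 20.17 items → 20 complete.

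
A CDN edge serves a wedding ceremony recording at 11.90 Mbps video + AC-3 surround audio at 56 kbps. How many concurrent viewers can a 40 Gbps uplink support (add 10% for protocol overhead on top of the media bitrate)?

Audio: 56 kbps = 0.056 Mbps.
Per-viewer media rate: 11.956 Mbps.
On the wire with 10% overhead: 13.152 Mbps.
40 Gbps = 40,000 Mbps; 40,000 / 13.152 = 3041.46 → 3041 viewers.

3041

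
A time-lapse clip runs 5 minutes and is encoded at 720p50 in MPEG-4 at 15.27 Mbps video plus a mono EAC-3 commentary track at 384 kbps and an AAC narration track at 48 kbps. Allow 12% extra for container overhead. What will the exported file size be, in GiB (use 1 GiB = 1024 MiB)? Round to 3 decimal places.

5 min = 300 s
Audio total: 384 + 48 = 432 kbps = 0.432 Mbps.
Total bitrate: 15.27 + 0.432 = 15.702 Mbps.
Stream data: 15.702 Mbps × 300 s = 4710.6 Mb.
With 12% container overhead: ×1.12.
5,276 Mb = 659,484,000 bytes ÷ 1,073,741,824 = 0.6142 GiB.

0.614 GiB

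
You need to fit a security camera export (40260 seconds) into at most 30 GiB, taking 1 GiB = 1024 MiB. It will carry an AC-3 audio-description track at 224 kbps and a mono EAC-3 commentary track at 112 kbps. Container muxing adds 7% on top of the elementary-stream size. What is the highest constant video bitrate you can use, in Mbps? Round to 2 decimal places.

5.65 Mbps

Budget: 30 GiB = 257698.0 Mb.
Stream payload after overhead: 257698.0 / 1.07 = 240839.3 Mb.
Total bitrate budget: 240839.3 Mb / 40260 s = 5.982 Mbps.
Audio total: 224 + 112 = 336 kbps = 0.336 Mbps.
Video: 5.982 − 0.336 = 5.646 Mbps.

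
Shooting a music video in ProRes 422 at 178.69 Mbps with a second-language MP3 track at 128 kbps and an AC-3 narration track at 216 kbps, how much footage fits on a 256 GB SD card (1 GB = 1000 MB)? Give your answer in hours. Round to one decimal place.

Audio total: 128 + 216 = 344 kbps = 0.344 Mbps.
Total bitrate: 178.69 + 0.344 = 179.034 Mbps.
Capacity: 256 GB = 2,048,000 Mb.
Recording time: 2,048,000 / 179.034 = 11,439 s ≈ 3.18 hours.

3.2 hours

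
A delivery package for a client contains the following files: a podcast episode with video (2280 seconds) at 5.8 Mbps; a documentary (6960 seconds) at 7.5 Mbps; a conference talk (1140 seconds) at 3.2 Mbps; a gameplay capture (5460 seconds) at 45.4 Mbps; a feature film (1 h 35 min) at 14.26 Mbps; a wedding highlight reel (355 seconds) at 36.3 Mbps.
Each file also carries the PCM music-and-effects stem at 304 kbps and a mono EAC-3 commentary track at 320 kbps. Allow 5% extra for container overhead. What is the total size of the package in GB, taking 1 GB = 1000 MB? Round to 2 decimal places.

55.75 GB

Audio total: 304 + 320 = 624 kbps = 0.624 Mbps.
podcast episode with video: 6.424 Mbps × 2280 s × 1.05 = 15379.1 Mb
documentary: 8.124 Mbps × 6960 s × 1.05 = 59370.2 Mb
conference talk: 3.824 Mbps × 1140 s × 1.05 = 4577.3 Mb
gameplay capture: 46.024 Mbps × 5460 s × 1.05 = 263855.6 Mb
feature film: 14.884 Mbps × 5700 s × 1.05 = 89080.7 Mb
wedding highlight reel: 36.924 Mbps × 355 s × 1.05 = 13763.4 Mb
Total: 446026.3 Mb = 55753.3 MB.
= 55.75 GB.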